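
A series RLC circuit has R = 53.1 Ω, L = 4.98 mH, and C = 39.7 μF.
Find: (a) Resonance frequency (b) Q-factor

Step 1 — Resonance condition Im(Z)=0 gives ω₀ = 1/√(LC).
Step 2 — ω₀ = 1/√(0.00498·3.97e-05) = 2249 rad/s.
Step 3 — f₀ = ω₀/(2π) = 357.9 Hz.
Step 4 — Series Q: Q = ω₀L/R = 2249·0.00498/53.1 = 0.2109.

(a) f₀ = 357.9 Hz  (b) Q = 0.2109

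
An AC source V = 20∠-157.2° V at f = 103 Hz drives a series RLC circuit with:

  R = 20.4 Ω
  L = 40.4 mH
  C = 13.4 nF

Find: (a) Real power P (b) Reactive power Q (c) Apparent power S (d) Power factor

Step 1 — Angular frequency: ω = 2π·f = 2π·103 = 647.2 rad/s.
Step 2 — Component impedances:
  R: Z = R = 20.4 Ω
  L: Z = jωL = j·647.2·0.0404 = 0 + j26.15 Ω
  C: Z = 1/(jωC) = -j/(ω·C) = 0 - j1.153e+05 Ω
Step 3 — Series combination: Z_total = R + L + C = 20.4 - j1.153e+05 Ω = 1.153e+05∠-90.0° Ω.
Step 4 — Source phasor: V = 20∠-157.2° V = -18.44 - j7.75 V.
Step 5 — Current: I = V / Z = 6.72e-05 - j0.0001599 A = 0.0001735∠-67.2° A.
Step 6 — Complex power: S = V·I* = 6.139e-07 - j0.00347 VA.
Step 7 — Real power: P = Re(S) = 6.139e-07 W.
Step 8 — Reactive power: Q = Im(S) = -0.00347 VAR.
Step 9 — Apparent power: |S| = 0.00347 VA.
Step 10 — Power factor: PF = P/|S| = 0.0001769 (leading).

(a) P = 6.139e-07 W  (b) Q = -0.00347 VAR  (c) S = 0.00347 VA  (d) PF = 0.0001769 (leading)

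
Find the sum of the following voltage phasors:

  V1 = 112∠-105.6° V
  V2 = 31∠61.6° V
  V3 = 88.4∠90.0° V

Step 1 — Convert each phasor to rectangular form:
  V1 = 112·(cos(-105.6°) + j·sin(-105.6°)) = -30.12 - j107.9 V
  V2 = 31·(cos(61.6°) + j·sin(61.6°)) = 14.74 + j27.27 V
  V3 = 88.4·(cos(90.0°) + j·sin(90.0°)) = 0 + j88.4 V
Step 2 — Sum components: V_total = -15.37 + j7.795 V.
Step 3 — Convert to polar: |V_total| = 17.24 V, ∠V_total = 153.1°.

V_total = 17.24∠153.1° V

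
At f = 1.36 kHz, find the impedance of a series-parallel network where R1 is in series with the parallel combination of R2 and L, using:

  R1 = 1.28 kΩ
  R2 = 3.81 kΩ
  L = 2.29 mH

Step 1 — Angular frequency: ω = 2π·f = 2π·1360 = 8545 rad/s.
Step 2 — Component impedances:
  R1: Z = R = 1280 Ω
  R2: Z = R = 3810 Ω
  L: Z = jωL = j·8545·0.00229 = 0 + j19.57 Ω
Step 3 — Parallel branch: R2 || L = 1/(1/R2 + 1/L) = 0.1005 + j19.57 Ω.
Step 4 — Series with R1: Z_total = R1 + (R2 || L) = 1280 + j19.57 Ω = 1280∠0.9° Ω.

Z = 1280 + j19.57 Ω = 1280∠0.9° Ω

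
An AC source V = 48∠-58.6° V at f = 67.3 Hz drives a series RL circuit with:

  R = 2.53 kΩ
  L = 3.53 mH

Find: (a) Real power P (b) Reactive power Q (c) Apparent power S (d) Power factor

Step 1 — Angular frequency: ω = 2π·f = 2π·67.3 = 422.9 rad/s.
Step 2 — Component impedances:
  R: Z = R = 2530 Ω
  L: Z = jωL = j·422.9·0.00353 = 0 + j1.493 Ω
Step 3 — Series combination: Z_total = R + L = 2530 + j1.493 Ω = 2530∠0.0° Ω.
Step 4 — Source phasor: V = 48∠-58.6° V = 25.01 - j40.97 V.
Step 5 — Current: I = V / Z = 0.009875 - j0.0162 A = 0.01897∠-58.6° A.
Step 6 — Complex power: S = V·I* = 0.9107 + j0.0005373 VA.
Step 7 — Real power: P = Re(S) = 0.9107 W.
Step 8 — Reactive power: Q = Im(S) = 0.0005373 VAR.
Step 9 — Apparent power: |S| = 0.9107 VA.
Step 10 — Power factor: PF = P/|S| = 1 (lagging).

(a) P = 0.9107 W  (b) Q = 0.0005373 VAR  (c) S = 0.9107 VA  (d) PF = 1 (lagging)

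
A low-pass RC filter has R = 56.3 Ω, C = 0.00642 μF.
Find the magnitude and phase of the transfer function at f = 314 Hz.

Step 1 — Angular frequency: ω = 2π·314 = 1973 rad/s.
Step 2 — Transfer function: H(jω) = 1/(1 + jωRC).
Step 3 — Denominator: 1 + jωRC = 1 + j·1973·56.3·6.42e-09 = 1 + j0.0007131.
Step 4 — H = 1 - j0.0007131.
Step 5 — Magnitude: |H| = 1 (-0.0 dB); phase: φ = -0.0°.

|H| = 1 (-0.0 dB), φ = -0.0°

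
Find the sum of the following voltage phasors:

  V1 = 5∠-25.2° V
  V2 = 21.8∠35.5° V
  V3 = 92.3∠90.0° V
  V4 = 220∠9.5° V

Step 1 — Convert each phasor to rectangular form:
  V1 = 5·(cos(-25.2°) + j·sin(-25.2°)) = 4.524 - j2.129 V
  V2 = 21.8·(cos(35.5°) + j·sin(35.5°)) = 17.75 + j12.66 V
  V3 = 92.3·(cos(90.0°) + j·sin(90.0°)) = 0 + j92.3 V
  V4 = 220·(cos(9.5°) + j·sin(9.5°)) = 217 + j36.31 V
Step 2 — Sum components: V_total = 239.3 + j139.1 V.
Step 3 — Convert to polar: |V_total| = 276.8 V, ∠V_total = 30.2°.

V_total = 276.8∠30.2° V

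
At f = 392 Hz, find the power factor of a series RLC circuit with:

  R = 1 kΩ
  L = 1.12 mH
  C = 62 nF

Step 1 — Angular frequency: ω = 2π·f = 2π·392 = 2463 rad/s.
Step 2 — Component impedances:
  R: Z = R = 1000 Ω
  L: Z = jωL = j·2463·0.00112 = 0 + j2.759 Ω
  C: Z = 1/(jωC) = -j/(ω·C) = 0 - j6549 Ω
Step 3 — Series combination: Z_total = R + L + C = 1000 - j6546 Ω = 6622∠-81.3° Ω.
Step 4 — Power factor: PF = cos(φ) = Re(Z)/|Z| = 1000/6622 = 0.151.
Step 5 — Type: Im(Z) = -6546 ⇒ leading (phase φ = -81.3°).

PF = 0.151 (leading, φ = -81.3°)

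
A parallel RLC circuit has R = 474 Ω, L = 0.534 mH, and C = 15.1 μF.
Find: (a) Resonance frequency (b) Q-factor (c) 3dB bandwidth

Step 1 — Resonance: ω₀ = 1/√(LC) = 1/√(0.000534·1.51e-05) = 1.114e+04 rad/s.
Step 2 — f₀ = ω₀/(2π) = 1772 Hz.
Step 3 — Parallel Q: Q = R/(ω₀L) = 474/(1.114e+04·0.000534) = 79.71.
Step 4 — Bandwidth: Δω = ω₀/Q = 139.7 rad/s; BW = Δω/(2π) = 22.24 Hz.

(a) f₀ = 1772 Hz  (b) Q = 79.71  (c) BW = 22.24 Hz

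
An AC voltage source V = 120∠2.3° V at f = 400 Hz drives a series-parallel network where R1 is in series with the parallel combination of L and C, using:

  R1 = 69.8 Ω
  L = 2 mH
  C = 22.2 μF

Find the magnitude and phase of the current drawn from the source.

Step 1 — Angular frequency: ω = 2π·f = 2π·400 = 2513 rad/s.
Step 2 — Component impedances:
  R1: Z = R = 69.8 Ω
  L: Z = jωL = j·2513·0.002 = 0 + j5.027 Ω
  C: Z = 1/(jωC) = -j/(ω·C) = 0 - j17.92 Ω
Step 3 — Parallel branch: L || C = 1/(1/L + 1/C) = 0 + j6.986 Ω.
Step 4 — Series with R1: Z_total = R1 + (L || C) = 69.8 + j6.986 Ω = 70.15∠5.7° Ω.
Step 5 — Source phasor: V = 120∠2.3° V = 119.9 + j4.816 V.
Step 6 — Ohm's law: I = V / Z_total = (119.9 + j4.816) / (69.8 + j6.986) = 1.708 - j0.1019 A.
Step 7 — Convert to polar: |I| = 1.711 A, ∠I = -3.4°.

I = 1.711∠-3.4° A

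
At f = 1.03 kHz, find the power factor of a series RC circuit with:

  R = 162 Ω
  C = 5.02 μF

Step 1 — Angular frequency: ω = 2π·f = 2π·1030 = 6472 rad/s.
Step 2 — Component impedances:
  R: Z = R = 162 Ω
  C: Z = 1/(jωC) = -j/(ω·C) = 0 - j30.78 Ω
Step 3 — Series combination: Z_total = R + C = 162 - j30.78 Ω = 164.9∠-10.8° Ω.
Step 4 — Power factor: PF = cos(φ) = Re(Z)/|Z| = 162/164.9 = 0.9824.
Step 5 — Type: Im(Z) = -30.78 ⇒ leading (phase φ = -10.8°).

PF = 0.9824 (leading, φ = -10.8°)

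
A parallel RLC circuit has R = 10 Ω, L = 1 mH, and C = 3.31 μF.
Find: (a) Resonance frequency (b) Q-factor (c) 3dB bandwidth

Step 1 — Resonance: ω₀ = 1/√(LC) = 1/√(0.001·3.31e-06) = 1.738e+04 rad/s.
Step 2 — f₀ = ω₀/(2π) = 2766 Hz.
Step 3 — Parallel Q: Q = R/(ω₀L) = 10/(1.738e+04·0.001) = 0.5753.
Step 4 — Bandwidth: Δω = ω₀/Q = 3.021e+04 rad/s; BW = Δω/(2π) = 4808 Hz.

(a) f₀ = 2766 Hz  (b) Q = 0.5753  (c) BW = 4808 Hz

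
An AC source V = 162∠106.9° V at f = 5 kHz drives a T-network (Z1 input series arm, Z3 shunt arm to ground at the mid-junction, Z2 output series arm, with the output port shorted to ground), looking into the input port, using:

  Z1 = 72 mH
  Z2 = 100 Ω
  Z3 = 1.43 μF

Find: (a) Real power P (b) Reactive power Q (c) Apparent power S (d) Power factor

Step 1 — Angular frequency: ω = 2π·f = 2π·5000 = 3.142e+04 rad/s.
Step 2 — Component impedances:
  Z1: Z = jωL = j·3.142e+04·0.072 = 0 + j2262 Ω
  Z2: Z = R = 100 Ω
  Z3: Z = 1/(jωC) = -j/(ω·C) = 0 - j22.26 Ω
Step 3 — With the output port shorted to ground, the output series arm Z2 runs from the junction to ground; the shunt arm Z3 also runs from the junction to ground. They appear in parallel: Z3 || Z2 = 4.721 - j21.21 Ω.
Step 4 — Series with input arm Z1: Z_in = Z1 + (Z3 || Z2) = 4.721 + j2241 Ω = 2241∠89.9° Ω.
Step 5 — Source phasor: V = 162∠106.9° V = -47.09 + j155 V.
Step 6 — Current: I = V / Z = 0.06913 + j0.02116 A = 0.0723∠17.0° A.
Step 7 — Complex power: S = V·I* = 0.02468 + j11.71 VA.
Step 8 — Real power: P = Re(S) = 0.02468 W.
Step 9 — Reactive power: Q = Im(S) = 11.71 VAR.
Step 10 — Apparent power: |S| = 11.71 VA.
Step 11 — Power factor: PF = P/|S| = 0.002107 (lagging).

(a) P = 0.02468 W  (b) Q = 11.71 VAR  (c) S = 11.71 VA  (d) PF = 0.002107 (lagging)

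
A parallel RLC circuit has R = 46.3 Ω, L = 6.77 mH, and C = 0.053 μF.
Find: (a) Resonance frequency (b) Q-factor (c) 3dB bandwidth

Step 1 — Resonance: ω₀ = 1/√(LC) = 1/√(0.00677·5.3e-08) = 5.279e+04 rad/s.
Step 2 — f₀ = ω₀/(2π) = 8402 Hz.
Step 3 — Parallel Q: Q = R/(ω₀L) = 46.3/(5.279e+04·0.00677) = 0.1295.
Step 4 — Bandwidth: Δω = ω₀/Q = 4.075e+05 rad/s; BW = Δω/(2π) = 6.486e+04 Hz.

(a) f₀ = 8402 Hz  (b) Q = 0.1295  (c) BW = 6.486e+04 Hz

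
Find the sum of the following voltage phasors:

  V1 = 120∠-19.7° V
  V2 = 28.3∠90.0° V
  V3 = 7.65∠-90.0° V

Step 1 — Convert each phasor to rectangular form:
  V1 = 120·(cos(-19.7°) + j·sin(-19.7°)) = 113 - j40.45 V
  V2 = 28.3·(cos(90.0°) + j·sin(90.0°)) = 0 + j28.3 V
  V3 = 7.65·(cos(-90.0°) + j·sin(-90.0°)) = 0 - j7.65 V
Step 2 — Sum components: V_total = 113 - j19.8 V.
Step 3 — Convert to polar: |V_total| = 114.7 V, ∠V_total = -9.9°.

V_total = 114.7∠-9.9° V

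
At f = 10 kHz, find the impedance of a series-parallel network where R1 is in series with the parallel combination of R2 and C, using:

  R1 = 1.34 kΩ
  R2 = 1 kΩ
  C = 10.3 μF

Step 1 — Angular frequency: ω = 2π·f = 2π·1e+04 = 6.283e+04 rad/s.
Step 2 — Component impedances:
  R1: Z = R = 1340 Ω
  R2: Z = R = 1000 Ω
  C: Z = 1/(jωC) = -j/(ω·C) = 0 - j1.545 Ω
Step 3 — Parallel branch: R2 || C = 1/(1/R2 + 1/C) = 0.002388 - j1.545 Ω.
Step 4 — Series with R1: Z_total = R1 + (R2 || C) = 1340 - j1.545 Ω = 1340∠-0.1° Ω.

Z = 1340 - j1.545 Ω = 1340∠-0.1° Ω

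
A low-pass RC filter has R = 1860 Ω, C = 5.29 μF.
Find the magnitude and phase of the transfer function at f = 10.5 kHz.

Step 1 — Angular frequency: ω = 2π·1.05e+04 = 6.597e+04 rad/s.
Step 2 — Transfer function: H(jω) = 1/(1 + jωRC).
Step 3 — Denominator: 1 + jωRC = 1 + j·6.597e+04·1860·5.29e-06 = 1 + j649.1.
Step 4 — H = 2.373e-06 - j0.00154.
Step 5 — Magnitude: |H| = 0.00154 (-56.2 dB); phase: φ = -89.9°.

|H| = 0.00154 (-56.2 dB), φ = -89.9°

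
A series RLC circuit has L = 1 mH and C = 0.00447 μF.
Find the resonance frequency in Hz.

Step 1 — Resonance condition Im(Z)=0 gives ω₀ = 1/√(LC).
Step 2 — ω₀ = 1/√(0.001·4.47e-09) = 4.73e+05 rad/s.
Step 3 — f₀ = ω₀/(2π) = 7.528e+04 Hz.

f₀ = 7.528e+04 Hz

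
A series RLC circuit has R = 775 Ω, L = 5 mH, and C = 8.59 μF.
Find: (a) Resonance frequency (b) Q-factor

Step 1 — Resonance condition Im(Z)=0 gives ω₀ = 1/√(LC).
Step 2 — ω₀ = 1/√(0.005·8.59e-06) = 4825 rad/s.
Step 3 — f₀ = ω₀/(2π) = 768 Hz.
Step 4 — Series Q: Q = ω₀L/R = 4825·0.005/775 = 0.03113.

(a) f₀ = 768 Hz  (b) Q = 0.03113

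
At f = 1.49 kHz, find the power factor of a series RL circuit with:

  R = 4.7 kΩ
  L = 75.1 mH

Step 1 — Angular frequency: ω = 2π·f = 2π·1490 = 9362 rad/s.
Step 2 — Component impedances:
  R: Z = R = 4700 Ω
  L: Z = jωL = j·9362·0.0751 = 0 + j703.1 Ω
Step 3 — Series combination: Z_total = R + L = 4700 + j703.1 Ω = 4752∠8.5° Ω.
Step 4 — Power factor: PF = cos(φ) = Re(Z)/|Z| = 4700/4752.3 = 0.989.
Step 5 — Type: Im(Z) = 703.1 ⇒ lagging (phase φ = 8.5°).

PF = 0.989 (lagging, φ = 8.5°)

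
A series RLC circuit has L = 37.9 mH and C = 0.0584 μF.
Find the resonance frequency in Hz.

Step 1 — Resonance condition Im(Z)=0 gives ω₀ = 1/√(LC).
Step 2 — ω₀ = 1/√(0.0379·5.84e-08) = 2.126e+04 rad/s.
Step 3 — f₀ = ω₀/(2π) = 3383 Hz.

f₀ = 3383 Hz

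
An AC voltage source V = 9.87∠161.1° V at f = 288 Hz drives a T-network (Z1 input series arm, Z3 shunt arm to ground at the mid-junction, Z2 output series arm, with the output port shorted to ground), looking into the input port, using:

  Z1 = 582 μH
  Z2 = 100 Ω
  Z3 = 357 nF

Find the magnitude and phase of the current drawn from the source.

Step 1 — Angular frequency: ω = 2π·f = 2π·288 = 1810 rad/s.
Step 2 — Component impedances:
  Z1: Z = jωL = j·1810·0.000582 = 0 + j1.053 Ω
  Z2: Z = R = 100 Ω
  Z3: Z = 1/(jωC) = -j/(ω·C) = 0 - j1548 Ω
Step 3 — With the output port shorted to ground, the output series arm Z2 runs from the junction to ground; the shunt arm Z3 also runs from the junction to ground. They appear in parallel: Z3 || Z2 = 99.58 - j6.433 Ω.
Step 4 — Series with input arm Z1: Z_in = Z1 + (Z3 || Z2) = 99.58 - j5.38 Ω = 99.73∠-3.1° Ω.
Step 5 — Source phasor: V = 9.87∠161.1° V = -9.338 + j3.197 V.
Step 6 — Ohm's law: I = V / Z_total = (-9.338 + j3.197) / (99.58 - j5.38) = -0.09522 + j0.02696 A.
Step 7 — Convert to polar: |I| = 0.09897 A, ∠I = 164.2°.

I = 0.09897∠164.2° A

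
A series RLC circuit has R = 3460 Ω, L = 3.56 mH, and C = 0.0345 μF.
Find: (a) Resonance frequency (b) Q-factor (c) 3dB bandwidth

Step 1 — Resonance condition Im(Z)=0 gives ω₀ = 1/√(LC).
Step 2 — ω₀ = 1/√(0.00356·3.45e-08) = 9.023e+04 rad/s.
Step 3 — f₀ = ω₀/(2π) = 1.436e+04 Hz.
Step 4 — Series Q: Q = ω₀L/R = 9.023e+04·0.00356/3460 = 0.09284.
Step 5 — 3dB bandwidth: Δω = ω₀/Q = 9.719e+05 rad/s; BW = Δω/(2π) = 1.547e+05 Hz.

(a) f₀ = 1.436e+04 Hz  (b) Q = 0.09284  (c) BW = 1.547e+05 Hz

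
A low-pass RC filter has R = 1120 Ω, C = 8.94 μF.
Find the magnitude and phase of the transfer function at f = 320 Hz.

Step 1 — Angular frequency: ω = 2π·320 = 2011 rad/s.
Step 2 — Transfer function: H(jω) = 1/(1 + jωRC).
Step 3 — Denominator: 1 + jωRC = 1 + j·2011·1120·8.94e-06 = 1 + j20.13.
Step 4 — H = 0.002461 - j0.04955.
Step 5 — Magnitude: |H| = 0.04961 (-26.1 dB); phase: φ = -87.2°.

|H| = 0.04961 (-26.1 dB), φ = -87.2°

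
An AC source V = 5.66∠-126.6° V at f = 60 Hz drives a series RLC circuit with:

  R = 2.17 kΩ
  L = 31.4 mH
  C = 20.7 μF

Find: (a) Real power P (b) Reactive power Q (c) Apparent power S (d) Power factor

Step 1 — Angular frequency: ω = 2π·f = 2π·60 = 377 rad/s.
Step 2 — Component impedances:
  R: Z = R = 2170 Ω
  L: Z = jωL = j·377·0.0314 = 0 + j11.84 Ω
  C: Z = 1/(jωC) = -j/(ω·C) = 0 - j128.1 Ω
Step 3 — Series combination: Z_total = R + L + C = 2170 - j116.3 Ω = 2173∠-3.1° Ω.
Step 4 — Source phasor: V = 5.66∠-126.6° V = -3.375 - j4.544 V.
Step 5 — Current: I = V / Z = -0.001439 - j0.002171 A = 0.002605∠-123.5° A.
Step 6 — Complex power: S = V·I* = 0.01472 - j0.000789 VA.
Step 7 — Real power: P = Re(S) = 0.01472 W.
Step 8 — Reactive power: Q = Im(S) = -0.000789 VAR.
Step 9 — Apparent power: |S| = 0.01474 VA.
Step 10 — Power factor: PF = P/|S| = 0.9986 (leading).

(a) P = 0.01472 W  (b) Q = -0.000789 VAR  (c) S = 0.01474 VA  (d) PF = 0.9986 (leading)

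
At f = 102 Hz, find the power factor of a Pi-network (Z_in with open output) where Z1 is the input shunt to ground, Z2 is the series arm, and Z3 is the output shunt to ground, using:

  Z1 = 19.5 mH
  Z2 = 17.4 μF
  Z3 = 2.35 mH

Step 1 — Angular frequency: ω = 2π·f = 2π·102 = 640.9 rad/s.
Step 2 — Component impedances:
  Z1: Z = jωL = j·640.9·0.0195 = 0 + j12.5 Ω
  Z2: Z = 1/(jωC) = -j/(ω·C) = 0 - j89.67 Ω
  Z3: Z = jωL = j·640.9·0.00235 = 0 + j1.506 Ω
Step 3 — With open output, the series arm Z2 and the output shunt Z3 appear in series to ground: Z2 + Z3 = 0 - j88.17 Ω.
Step 4 — Parallel with input shunt Z1: Z_in = Z1 || (Z2 + Z3) = 0 + j14.56 Ω = 14.56∠90.0° Ω.
Step 5 — Power factor: PF = cos(φ) = Re(Z)/|Z| = -0/14.56 = -0.
Step 6 — Type: Im(Z) = 14.56 ⇒ lagging (phase φ = 90.0°).

PF = -0 (lagging, φ = 90.0°)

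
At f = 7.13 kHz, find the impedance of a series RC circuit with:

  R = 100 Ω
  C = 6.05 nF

Step 1 — Angular frequency: ω = 2π·f = 2π·7130 = 4.48e+04 rad/s.
Step 2 — Component impedances:
  R: Z = R = 100 Ω
  C: Z = 1/(jωC) = -j/(ω·C) = 0 - j3690 Ω
Step 3 — Series combination: Z_total = R + C = 100 - j3690 Ω = 3691∠-88.4° Ω.

Z = 100 - j3690 Ω = 3691∠-88.4° Ω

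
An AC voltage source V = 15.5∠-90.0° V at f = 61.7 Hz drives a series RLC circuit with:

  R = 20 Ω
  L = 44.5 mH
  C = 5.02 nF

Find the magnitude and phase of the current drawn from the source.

Step 1 — Angular frequency: ω = 2π·f = 2π·61.7 = 387.7 rad/s.
Step 2 — Component impedances:
  R: Z = R = 20 Ω
  L: Z = jωL = j·387.7·0.0445 = 0 + j17.25 Ω
  C: Z = 1/(jωC) = -j/(ω·C) = 0 - j5.138e+05 Ω
Step 3 — Series combination: Z_total = R + L + C = 20 - j5.138e+05 Ω = 5.138e+05∠-90.0° Ω.
Step 4 — Source phasor: V = 15.5∠-90.0° V = 0 - j15.5 V.
Step 5 — Ohm's law: I = V / Z_total = (0 - j15.5) / (20 - j5.138e+05) = 3.017e-05 - j1.174e-09 A.
Step 6 — Convert to polar: |I| = 3.017e-05 A, ∠I = -0.0°.

I = 3.017e-05∠-0.0° A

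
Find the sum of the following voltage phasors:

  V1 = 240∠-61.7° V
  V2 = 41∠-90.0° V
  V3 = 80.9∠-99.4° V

Step 1 — Convert each phasor to rectangular form:
  V1 = 240·(cos(-61.7°) + j·sin(-61.7°)) = 113.8 - j211.3 V
  V2 = 41·(cos(-90.0°) + j·sin(-90.0°)) = 0 - j41 V
  V3 = 80.9·(cos(-99.4°) + j·sin(-99.4°)) = -13.21 - j79.81 V
Step 2 — Sum components: V_total = 100.6 - j332.1 V.
Step 3 — Convert to polar: |V_total| = 347 V, ∠V_total = -73.2°.

V_total = 347∠-73.2° V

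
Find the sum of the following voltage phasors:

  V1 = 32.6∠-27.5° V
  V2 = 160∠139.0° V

Step 1 — Convert each phasor to rectangular form:
  V1 = 32.6·(cos(-27.5°) + j·sin(-27.5°)) = 28.92 - j15.05 V
  V2 = 160·(cos(139.0°) + j·sin(139.0°)) = -120.8 + j105 V
Step 2 — Sum components: V_total = -91.84 + j89.92 V.
Step 3 — Convert to polar: |V_total| = 128.5 V, ∠V_total = 135.6°.

V_total = 128.5∠135.6° V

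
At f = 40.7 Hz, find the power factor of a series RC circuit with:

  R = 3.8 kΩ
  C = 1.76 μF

Step 1 — Angular frequency: ω = 2π·f = 2π·40.7 = 255.7 rad/s.
Step 2 — Component impedances:
  R: Z = R = 3800 Ω
  C: Z = 1/(jωC) = -j/(ω·C) = 0 - j2222 Ω
Step 3 — Series combination: Z_total = R + C = 3800 - j2222 Ω = 4402∠-30.3° Ω.
Step 4 — Power factor: PF = cos(φ) = Re(Z)/|Z| = 3800/4401.9 = 0.8633.
Step 5 — Type: Im(Z) = -2222 ⇒ leading (phase φ = -30.3°).

PF = 0.8633 (leading, φ = -30.3°)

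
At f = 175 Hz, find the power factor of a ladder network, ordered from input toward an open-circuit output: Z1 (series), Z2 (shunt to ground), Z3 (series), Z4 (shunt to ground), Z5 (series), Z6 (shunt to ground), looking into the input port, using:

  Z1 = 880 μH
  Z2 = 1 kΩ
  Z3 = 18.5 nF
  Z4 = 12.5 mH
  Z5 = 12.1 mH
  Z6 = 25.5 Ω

Step 1 — Angular frequency: ω = 2π·f = 2π·175 = 1100 rad/s.
Step 2 — Component impedances:
  Z1: Z = jωL = j·1100·0.00088 = 0 + j0.9676 Ω
  Z2: Z = R = 1000 Ω
  Z3: Z = 1/(jωC) = -j/(ω·C) = 0 - j4.916e+04 Ω
  Z4: Z = jωL = j·1100·0.0125 = 0 + j13.74 Ω
  Z5: Z = jωL = j·1100·0.0121 = 0 + j13.3 Ω
  Z6: Z = R = 25.5 Ω
Step 3 — Ladder network (open output): work backward from the far end, alternating series and parallel combinations. Z_in = 999.6 - j19.37 Ω = 999.8∠-1.1° Ω.
Step 4 — Power factor: PF = cos(φ) = Re(Z)/|Z| = 999.6/999.8 = 0.9998.
Step 5 — Type: Im(Z) = -19.37 ⇒ leading (phase φ = -1.1°).

PF = 0.9998 (leading, φ = -1.1°)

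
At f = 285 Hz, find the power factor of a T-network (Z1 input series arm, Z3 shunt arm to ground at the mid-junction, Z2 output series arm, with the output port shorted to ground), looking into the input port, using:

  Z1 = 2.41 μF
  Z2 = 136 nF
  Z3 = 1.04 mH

Step 1 — Angular frequency: ω = 2π·f = 2π·285 = 1791 rad/s.
Step 2 — Component impedances:
  Z1: Z = 1/(jωC) = -j/(ω·C) = 0 - j231.7 Ω
  Z2: Z = 1/(jωC) = -j/(ω·C) = 0 - j4106 Ω
  Z3: Z = jωL = j·1791·0.00104 = 0 + j1.862 Ω
Step 3 — With the output port shorted to ground, the output series arm Z2 runs from the junction to ground; the shunt arm Z3 also runs from the junction to ground. They appear in parallel: Z3 || Z2 = 0 + j1.863 Ω.
Step 4 — Series with input arm Z1: Z_in = Z1 + (Z3 || Z2) = 0 - j229.9 Ω = 229.9∠-90.0° Ω.
Step 5 — Power factor: PF = cos(φ) = Re(Z)/|Z| = 0/229.9 = 0.
Step 6 — Type: Im(Z) = -229.9 ⇒ leading (phase φ = -90.0°).

PF = 0 (leading, φ = -90.0°)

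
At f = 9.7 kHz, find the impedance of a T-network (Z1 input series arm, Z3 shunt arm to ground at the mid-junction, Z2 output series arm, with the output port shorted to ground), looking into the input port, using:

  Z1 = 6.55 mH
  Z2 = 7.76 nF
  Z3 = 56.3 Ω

Step 1 — Angular frequency: ω = 2π·f = 2π·9700 = 6.095e+04 rad/s.
Step 2 — Component impedances:
  Z1: Z = jωL = j·6.095e+04·0.00655 = 0 + j399.2 Ω
  Z2: Z = 1/(jωC) = -j/(ω·C) = 0 - j2114 Ω
  Z3: Z = R = 56.3 Ω
Step 3 — With the output port shorted to ground, the output series arm Z2 runs from the junction to ground; the shunt arm Z3 also runs from the junction to ground. They appear in parallel: Z3 || Z2 = 56.26 - j1.498 Ω.
Step 4 — Series with input arm Z1: Z_in = Z1 + (Z3 || Z2) = 56.26 + j397.7 Ω = 401.7∠81.9° Ω.

Z = 56.26 + j397.7 Ω = 401.7∠81.9° Ω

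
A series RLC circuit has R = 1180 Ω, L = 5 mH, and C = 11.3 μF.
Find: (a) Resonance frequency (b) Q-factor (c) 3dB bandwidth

Step 1 — Resonance: ω₀ = 1/√(LC) = 1/√(0.005·1.13e-05) = 4207 rad/s.
Step 2 — f₀ = ω₀/(2π) = 669.6 Hz.
Step 3 — Series Q: Q = ω₀L/R = 4207·0.005/1180 = 0.01783.
Step 4 — Bandwidth: Δω = ω₀/Q = 2.36e+05 rad/s; BW = Δω/(2π) = 3.756e+04 Hz.

(a) f₀ = 669.6 Hz  (b) Q = 0.01783  (c) BW = 3.756e+04 Hz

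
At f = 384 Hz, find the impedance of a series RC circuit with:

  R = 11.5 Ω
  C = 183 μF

Step 1 — Angular frequency: ω = 2π·f = 2π·384 = 2413 rad/s.
Step 2 — Component impedances:
  R: Z = R = 11.5 Ω
  C: Z = 1/(jωC) = -j/(ω·C) = 0 - j2.265 Ω
Step 3 — Series combination: Z_total = R + C = 11.5 - j2.265 Ω = 11.72∠-11.1° Ω.

Z = 11.5 - j2.265 Ω = 11.72∠-11.1° Ω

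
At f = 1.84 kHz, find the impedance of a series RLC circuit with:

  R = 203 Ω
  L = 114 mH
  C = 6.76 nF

Step 1 — Angular frequency: ω = 2π·f = 2π·1840 = 1.156e+04 rad/s.
Step 2 — Component impedances:
  R: Z = R = 203 Ω
  L: Z = jωL = j·1.156e+04·0.114 = 0 + j1318 Ω
  C: Z = 1/(jωC) = -j/(ω·C) = 0 - j1.28e+04 Ω
Step 3 — Series combination: Z_total = R + L + C = 203 - j1.148e+04 Ω = 1.148e+04∠-89.0° Ω.

Z = 203 - j1.148e+04 Ω = 1.148e+04∠-89.0° Ω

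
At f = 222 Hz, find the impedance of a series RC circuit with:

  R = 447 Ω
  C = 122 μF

Step 1 — Angular frequency: ω = 2π·f = 2π·222 = 1395 rad/s.
Step 2 — Component impedances:
  R: Z = R = 447 Ω
  C: Z = 1/(jωC) = -j/(ω·C) = 0 - j5.876 Ω
Step 3 — Series combination: Z_total = R + C = 447 - j5.876 Ω = 447∠-0.8° Ω.

Z = 447 - j5.876 Ω = 447∠-0.8° Ω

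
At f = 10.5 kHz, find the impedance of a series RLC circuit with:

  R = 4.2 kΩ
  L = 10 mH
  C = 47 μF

Step 1 — Angular frequency: ω = 2π·f = 2π·1.05e+04 = 6.597e+04 rad/s.
Step 2 — Component impedances:
  R: Z = R = 4200 Ω
  L: Z = jωL = j·6.597e+04·0.01 = 0 + j659.7 Ω
  C: Z = 1/(jωC) = -j/(ω·C) = 0 - j0.3225 Ω
Step 3 — Series combination: Z_total = R + L + C = 4200 + j659.4 Ω = 4251∠8.9° Ω.

Z = 4200 + j659.4 Ω = 4251∠8.9° Ω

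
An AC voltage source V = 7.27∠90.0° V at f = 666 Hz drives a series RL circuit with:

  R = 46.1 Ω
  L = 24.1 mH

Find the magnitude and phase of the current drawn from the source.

Step 1 — Angular frequency: ω = 2π·f = 2π·666 = 4185 rad/s.
Step 2 — Component impedances:
  R: Z = R = 46.1 Ω
  L: Z = jωL = j·4185·0.0241 = 0 + j100.8 Ω
Step 3 — Series combination: Z_total = R + L = 46.1 + j100.8 Ω = 110.9∠65.4° Ω.
Step 4 — Source phasor: V = 7.27∠90.0° V = 0 + j7.27 V.
Step 5 — Ohm's law: I = V / Z_total = (0 + j7.27) / (46.1 + j100.8) = 0.05963 + j0.02726 A.
Step 6 — Convert to polar: |I| = 0.06556 A, ∠I = 24.6°.

I = 0.06556∠24.6° A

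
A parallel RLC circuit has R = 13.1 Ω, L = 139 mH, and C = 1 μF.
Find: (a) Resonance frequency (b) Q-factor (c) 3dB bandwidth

Step 1 — Resonance: ω₀ = 1/√(LC) = 1/√(0.139·1e-06) = 2682 rad/s.
Step 2 — f₀ = ω₀/(2π) = 426.9 Hz.
Step 3 — Parallel Q: Q = R/(ω₀L) = 13.1/(2682·0.139) = 0.03514.
Step 4 — Bandwidth: Δω = ω₀/Q = 7.634e+04 rad/s; BW = Δω/(2π) = 1.215e+04 Hz.

(a) f₀ = 426.9 Hz  (b) Q = 0.03514  (c) BW = 1.215e+04 Hz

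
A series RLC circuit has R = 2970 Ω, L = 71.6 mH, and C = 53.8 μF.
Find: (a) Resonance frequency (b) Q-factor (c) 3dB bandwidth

Step 1 — Resonance condition Im(Z)=0 gives ω₀ = 1/√(LC).
Step 2 — ω₀ = 1/√(0.0716·5.38e-05) = 509.5 rad/s.
Step 3 — f₀ = ω₀/(2π) = 81.09 Hz.
Step 4 — Series Q: Q = ω₀L/R = 509.5·0.0716/2970 = 0.01228.
Step 5 — 3dB bandwidth: Δω = ω₀/Q = 4.148e+04 rad/s; BW = Δω/(2π) = 6602 Hz.

(a) f₀ = 81.09 Hz  (b) Q = 0.01228  (c) BW = 6602 Hz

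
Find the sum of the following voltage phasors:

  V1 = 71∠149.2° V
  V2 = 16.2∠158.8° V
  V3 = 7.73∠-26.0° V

Step 1 — Convert each phasor to rectangular form:
  V1 = 71·(cos(149.2°) + j·sin(149.2°)) = -60.99 + j36.36 V
  V2 = 16.2·(cos(158.8°) + j·sin(158.8°)) = -15.1 + j5.858 V
  V3 = 7.73·(cos(-26.0°) + j·sin(-26.0°)) = 6.948 - j3.389 V
Step 2 — Sum components: V_total = -69.14 + j38.82 V.
Step 3 — Convert to polar: |V_total| = 79.3 V, ∠V_total = 150.7°.

V_total = 79.3∠150.7° V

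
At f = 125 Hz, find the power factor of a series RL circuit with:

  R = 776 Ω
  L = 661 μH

Step 1 — Angular frequency: ω = 2π·f = 2π·125 = 785.4 rad/s.
Step 2 — Component impedances:
  R: Z = R = 776 Ω
  L: Z = jωL = j·785.4·0.000661 = 0 + j0.5191 Ω
Step 3 — Series combination: Z_total = R + L = 776 + j0.5191 Ω = 776∠0.0° Ω.
Step 4 — Power factor: PF = cos(φ) = Re(Z)/|Z| = 776/776 = 1.
Step 5 — Type: Im(Z) = 0.5191 ⇒ lagging (phase φ = 0.0°).

PF = 1 (lagging, φ = 0.0°)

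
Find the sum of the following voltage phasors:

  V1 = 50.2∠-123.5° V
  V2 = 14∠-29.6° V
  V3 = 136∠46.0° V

Step 1 — Convert each phasor to rectangular form:
  V1 = 50.2·(cos(-123.5°) + j·sin(-123.5°)) = -27.71 - j41.86 V
  V2 = 14·(cos(-29.6°) + j·sin(-29.6°)) = 12.17 - j6.915 V
  V3 = 136·(cos(46.0°) + j·sin(46.0°)) = 94.47 + j97.83 V
Step 2 — Sum components: V_total = 78.94 + j49.05 V.
Step 3 — Convert to polar: |V_total| = 92.94 V, ∠V_total = 31.9°.

V_total = 92.94∠31.9° V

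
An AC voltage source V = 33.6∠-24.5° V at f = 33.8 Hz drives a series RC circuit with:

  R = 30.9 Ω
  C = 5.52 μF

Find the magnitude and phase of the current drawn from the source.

Step 1 — Angular frequency: ω = 2π·f = 2π·33.8 = 212.4 rad/s.
Step 2 — Component impedances:
  R: Z = R = 30.9 Ω
  C: Z = 1/(jωC) = -j/(ω·C) = 0 - j853 Ω
Step 3 — Series combination: Z_total = R + C = 30.9 - j853 Ω = 853.6∠-87.9° Ω.
Step 4 — Source phasor: V = 33.6∠-24.5° V = 30.57 - j13.93 V.
Step 5 — Ohm's law: I = V / Z_total = (30.57 - j13.93) / (30.9 - j853) = 0.01761 + j0.0352 A.
Step 6 — Convert to polar: |I| = 0.03936 A, ∠I = 63.4°.

I = 0.03936∠63.4° A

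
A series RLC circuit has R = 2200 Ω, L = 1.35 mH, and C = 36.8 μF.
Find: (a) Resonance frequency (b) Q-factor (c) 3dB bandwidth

Step 1 — Resonance condition Im(Z)=0 gives ω₀ = 1/√(LC).
Step 2 — ω₀ = 1/√(0.00135·3.68e-05) = 4487 rad/s.
Step 3 — f₀ = ω₀/(2π) = 714.1 Hz.
Step 4 — Series Q: Q = ω₀L/R = 4487·0.00135/2200 = 0.002753.
Step 5 — 3dB bandwidth: Δω = ω₀/Q = 1.63e+06 rad/s; BW = Δω/(2π) = 2.594e+05 Hz.

(a) f₀ = 714.1 Hz  (b) Q = 0.002753  (c) BW = 2.594e+05 Hz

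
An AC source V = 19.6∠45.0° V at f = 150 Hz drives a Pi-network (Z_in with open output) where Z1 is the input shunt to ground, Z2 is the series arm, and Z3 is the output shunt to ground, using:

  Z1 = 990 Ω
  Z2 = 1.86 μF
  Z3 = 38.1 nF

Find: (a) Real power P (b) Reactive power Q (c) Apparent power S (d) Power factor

Step 1 — Angular frequency: ω = 2π·f = 2π·150 = 942.5 rad/s.
Step 2 — Component impedances:
  Z1: Z = R = 990 Ω
  Z2: Z = 1/(jωC) = -j/(ω·C) = 0 - j570.4 Ω
  Z3: Z = 1/(jωC) = -j/(ω·C) = 0 - j2.785e+04 Ω
Step 3 — With open output, the series arm Z2 and the output shunt Z3 appear in series to ground: Z2 + Z3 = 0 - j2.842e+04 Ω.
Step 4 — Parallel with input shunt Z1: Z_in = Z1 || (Z2 + Z3) = 988.8 - j34.45 Ω = 989.4∠-2.0° Ω.
Step 5 — Source phasor: V = 19.6∠45.0° V = 13.86 + j13.86 V.
Step 6 — Current: I = V / Z = 0.01351 + j0.01449 A = 0.01981∠47.0° A.
Step 7 — Complex power: S = V·I* = 0.388 - j0.01352 VA.
Step 8 — Real power: P = Re(S) = 0.388 W.
Step 9 — Reactive power: Q = Im(S) = -0.01352 VAR.
Step 10 — Apparent power: |S| = 0.3883 VA.
Step 11 — Power factor: PF = P/|S| = 0.9994 (leading).

(a) P = 0.388 W  (b) Q = -0.01352 VAR  (c) S = 0.3883 VA  (d) PF = 0.9994 (leading)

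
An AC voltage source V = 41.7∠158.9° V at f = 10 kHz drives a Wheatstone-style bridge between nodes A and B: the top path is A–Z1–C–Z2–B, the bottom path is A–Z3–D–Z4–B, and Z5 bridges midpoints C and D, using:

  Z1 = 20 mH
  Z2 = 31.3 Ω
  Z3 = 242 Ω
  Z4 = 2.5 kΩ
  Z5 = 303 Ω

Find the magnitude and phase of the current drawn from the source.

Step 1 — Angular frequency: ω = 2π·f = 2π·1e+04 = 6.283e+04 rad/s.
Step 2 — Component impedances:
  Z1: Z = jωL = j·6.283e+04·0.02 = 0 + j1257 Ω
  Z2: Z = R = 31.3 Ω
  Z3: Z = R = 242 Ω
  Z4: Z = R = 2500 Ω
  Z5: Z = R = 303 Ω
Step 3 — Bridge requires nodal analysis (the Z5 bridge couples midpoints C and D, so the two paths cannot be reduced to a simple series/parallel combination). Setting node B to ground and injecting 1 A at node A, the 3-node admittance system at A, C, D solves to V_A = Z_AB = 464.7 + j176.9 Ω = 497.2∠20.8° Ω.
Step 4 — Source phasor: V = 41.7∠158.9° V = -38.9 + j15.01 V.
Step 5 — Ohm's law: I = V / Z_total = (-38.9 + j15.01) / (464.7 + j176.9) = -0.06238 + j0.05606 A.
Step 6 — Convert to polar: |I| = 0.08386 A, ∠I = 138.1°.

I = 0.08386∠138.1° A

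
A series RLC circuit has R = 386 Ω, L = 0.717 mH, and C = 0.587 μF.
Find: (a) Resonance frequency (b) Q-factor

Step 1 — Resonance condition Im(Z)=0 gives ω₀ = 1/√(LC).
Step 2 — ω₀ = 1/√(0.000717·5.87e-07) = 4.874e+04 rad/s.
Step 3 — f₀ = ω₀/(2π) = 7758 Hz.
Step 4 — Series Q: Q = ω₀L/R = 4.874e+04·0.000717/386 = 0.09054.

(a) f₀ = 7758 Hz  (b) Q = 0.09054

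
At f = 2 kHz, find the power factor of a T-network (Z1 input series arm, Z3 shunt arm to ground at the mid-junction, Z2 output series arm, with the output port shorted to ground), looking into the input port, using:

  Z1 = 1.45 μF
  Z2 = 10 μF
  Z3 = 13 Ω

Step 1 — Angular frequency: ω = 2π·f = 2π·2000 = 1.257e+04 rad/s.
Step 2 — Component impedances:
  Z1: Z = 1/(jωC) = -j/(ω·C) = 0 - j54.88 Ω
  Z2: Z = 1/(jωC) = -j/(ω·C) = 0 - j7.958 Ω
  Z3: Z = R = 13 Ω
Step 3 — With the output port shorted to ground, the output series arm Z2 runs from the junction to ground; the shunt arm Z3 also runs from the junction to ground. They appear in parallel: Z3 || Z2 = 3.543 - j5.789 Ω.
Step 4 — Series with input arm Z1: Z_in = Z1 + (Z3 || Z2) = 3.543 - j60.67 Ω = 60.77∠-86.7° Ω.
Step 5 — Power factor: PF = cos(φ) = Re(Z)/|Z| = 3.5434/60.773 = 0.05831.
Step 6 — Type: Im(Z) = -60.67 ⇒ leading (phase φ = -86.7°).

PF = 0.05831 (leading, φ = -86.7°)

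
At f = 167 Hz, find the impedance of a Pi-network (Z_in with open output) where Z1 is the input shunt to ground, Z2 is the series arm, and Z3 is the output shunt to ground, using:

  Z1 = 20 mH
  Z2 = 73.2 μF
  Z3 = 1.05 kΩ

Step 1 — Angular frequency: ω = 2π·f = 2π·167 = 1049 rad/s.
Step 2 — Component impedances:
  Z1: Z = jωL = j·1049·0.02 = 0 + j20.99 Ω
  Z2: Z = 1/(jωC) = -j/(ω·C) = 0 - j13.02 Ω
  Z3: Z = R = 1050 Ω
Step 3 — With open output, the series arm Z2 and the output shunt Z3 appear in series to ground: Z2 + Z3 = 1050 - j13.02 Ω.
Step 4 — Parallel with input shunt Z1: Z_in = Z1 || (Z2 + Z3) = 0.4194 + j20.98 Ω = 20.99∠88.9° Ω.

Z = 0.4194 + j20.98 Ω = 20.99∠88.9° Ω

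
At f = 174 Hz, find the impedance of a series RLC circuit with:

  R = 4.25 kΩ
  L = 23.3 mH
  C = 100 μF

Step 1 — Angular frequency: ω = 2π·f = 2π·174 = 1093 rad/s.
Step 2 — Component impedances:
  R: Z = R = 4250 Ω
  L: Z = jωL = j·1093·0.0233 = 0 + j25.47 Ω
  C: Z = 1/(jωC) = -j/(ω·C) = 0 - j9.147 Ω
Step 3 — Series combination: Z_total = R + L + C = 4250 + j16.33 Ω = 4250∠0.2° Ω.

Z = 4250 + j16.33 Ω = 4250∠0.2° Ω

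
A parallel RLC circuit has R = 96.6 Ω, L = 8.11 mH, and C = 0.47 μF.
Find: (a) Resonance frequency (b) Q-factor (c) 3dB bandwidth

Step 1 — Resonance: ω₀ = 1/√(LC) = 1/√(0.00811·4.7e-07) = 1.62e+04 rad/s.
Step 2 — f₀ = ω₀/(2π) = 2578 Hz.
Step 3 — Parallel Q: Q = R/(ω₀L) = 96.6/(1.62e+04·0.00811) = 0.7354.
Step 4 — Bandwidth: Δω = ω₀/Q = 2.203e+04 rad/s; BW = Δω/(2π) = 3505 Hz.

(a) f₀ = 2578 Hz  (b) Q = 0.7354  (c) BW = 3505 Hz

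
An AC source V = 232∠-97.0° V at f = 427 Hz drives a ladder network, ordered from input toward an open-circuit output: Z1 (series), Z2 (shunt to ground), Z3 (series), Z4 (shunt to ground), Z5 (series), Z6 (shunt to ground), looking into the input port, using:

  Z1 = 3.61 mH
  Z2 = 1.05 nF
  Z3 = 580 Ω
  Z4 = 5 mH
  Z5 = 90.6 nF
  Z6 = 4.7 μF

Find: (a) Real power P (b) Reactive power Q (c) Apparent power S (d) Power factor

Step 1 — Angular frequency: ω = 2π·f = 2π·427 = 2683 rad/s.
Step 2 — Component impedances:
  Z1: Z = jωL = j·2683·0.00361 = 0 + j9.685 Ω
  Z2: Z = 1/(jωC) = -j/(ω·C) = 0 - j3.55e+05 Ω
  Z3: Z = R = 580 Ω
  Z4: Z = jωL = j·2683·0.005 = 0 + j13.41 Ω
  Z5: Z = 1/(jωC) = -j/(ω·C) = 0 - j4114 Ω
  Z6: Z = 1/(jωC) = -j/(ω·C) = 0 - j79.3 Ω
Step 3 — Ladder network (open output): work backward from the far end, alternating series and parallel combinations. Z_in = 580 + j22.2 Ω = 580.5∠2.2° Ω.
Step 4 — Source phasor: V = 232∠-97.0° V = -28.27 - j230.3 V.
Step 5 — Current: I = V / Z = -0.06384 - j0.3945 A = 0.3997∠-99.2° A.
Step 6 — Complex power: S = V·I* = 92.66 + j3.546 VA.
Step 7 — Real power: P = Re(S) = 92.66 W.
Step 8 — Reactive power: Q = Im(S) = 3.546 VAR.
Step 9 — Apparent power: |S| = 92.73 VA.
Step 10 — Power factor: PF = P/|S| = 0.9993 (lagging).

(a) P = 92.66 W  (b) Q = 3.546 VAR  (c) S = 92.73 VA  (d) PF = 0.9993 (lagging)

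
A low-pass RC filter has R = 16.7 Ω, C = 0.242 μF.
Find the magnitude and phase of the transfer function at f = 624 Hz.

Step 1 — Angular frequency: ω = 2π·624 = 3921 rad/s.
Step 2 — Transfer function: H(jω) = 1/(1 + jωRC).
Step 3 — Denominator: 1 + jωRC = 1 + j·3921·16.7·2.42e-07 = 1 + j0.01585.
Step 4 — H = 0.9997 - j0.01584.
Step 5 — Magnitude: |H| = 0.9999 (-0.0 dB); phase: φ = -0.9°.

|H| = 0.9999 (-0.0 dB), φ = -0.9°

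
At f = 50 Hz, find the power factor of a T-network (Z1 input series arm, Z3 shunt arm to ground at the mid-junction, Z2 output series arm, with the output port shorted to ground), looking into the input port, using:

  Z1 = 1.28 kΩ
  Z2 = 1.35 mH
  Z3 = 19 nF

Step 1 — Angular frequency: ω = 2π·f = 2π·50 = 314.2 rad/s.
Step 2 — Component impedances:
  Z1: Z = R = 1280 Ω
  Z2: Z = jωL = j·314.2·0.00135 = 0 + j0.4241 Ω
  Z3: Z = 1/(jωC) = -j/(ω·C) = 0 - j1.675e+05 Ω
Step 3 — With the output port shorted to ground, the output series arm Z2 runs from the junction to ground; the shunt arm Z3 also runs from the junction to ground. They appear in parallel: Z3 || Z2 = 0 + j0.4241 Ω.
Step 4 — Series with input arm Z1: Z_in = Z1 + (Z3 || Z2) = 1280 + j0.4241 Ω = 1280∠0.0° Ω.
Step 5 — Power factor: PF = cos(φ) = Re(Z)/|Z| = 1280/1280 = 1.
Step 6 — Type: Im(Z) = 0.4241 ⇒ lagging (phase φ = 0.0°).

PF = 1 (lagging, φ = 0.0°)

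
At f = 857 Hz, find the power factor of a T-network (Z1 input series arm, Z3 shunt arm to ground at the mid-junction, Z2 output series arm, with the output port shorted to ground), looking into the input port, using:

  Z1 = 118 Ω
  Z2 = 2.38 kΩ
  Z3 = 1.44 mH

Step 1 — Angular frequency: ω = 2π·f = 2π·857 = 5385 rad/s.
Step 2 — Component impedances:
  Z1: Z = R = 118 Ω
  Z2: Z = R = 2380 Ω
  Z3: Z = jωL = j·5385·0.00144 = 0 + j7.754 Ω
Step 3 — With the output port shorted to ground, the output series arm Z2 runs from the junction to ground; the shunt arm Z3 also runs from the junction to ground. They appear in parallel: Z3 || Z2 = 0.02526 + j7.754 Ω.
Step 4 — Series with input arm Z1: Z_in = Z1 + (Z3 || Z2) = 118 + j7.754 Ω = 118.3∠3.8° Ω.
Step 5 — Power factor: PF = cos(φ) = Re(Z)/|Z| = 118.025/118.28 = 0.9978.
Step 6 — Type: Im(Z) = 7.754 ⇒ lagging (phase φ = 3.8°).

PF = 0.9978 (lagging, φ = 3.8°)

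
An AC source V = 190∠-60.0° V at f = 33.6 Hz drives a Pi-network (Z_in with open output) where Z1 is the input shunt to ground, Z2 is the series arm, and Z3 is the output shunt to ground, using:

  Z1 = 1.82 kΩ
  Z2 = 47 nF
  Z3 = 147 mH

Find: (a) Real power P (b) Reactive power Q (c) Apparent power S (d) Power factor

Step 1 — Angular frequency: ω = 2π·f = 2π·33.6 = 211.1 rad/s.
Step 2 — Component impedances:
  Z1: Z = R = 1820 Ω
  Z2: Z = 1/(jωC) = -j/(ω·C) = 0 - j1.008e+05 Ω
  Z3: Z = jωL = j·211.1·0.147 = 0 + j31.03 Ω
Step 3 — With open output, the series arm Z2 and the output shunt Z3 appear in series to ground: Z2 + Z3 = 0 - j1.008e+05 Ω.
Step 4 — Parallel with input shunt Z1: Z_in = Z1 || (Z2 + Z3) = 1819 - j32.87 Ω = 1820∠-1.0° Ω.
Step 5 — Source phasor: V = 190∠-60.0° V = 95 - j164.5 V.
Step 6 — Current: I = V / Z = 0.05383 - j0.08947 A = 0.1044∠-59.0° A.
Step 7 — Complex power: S = V·I* = 19.84 - j0.3583 VA.
Step 8 — Real power: P = Re(S) = 19.84 W.
Step 9 — Reactive power: Q = Im(S) = -0.3583 VAR.
Step 10 — Apparent power: |S| = 19.84 VA.
Step 11 — Power factor: PF = P/|S| = 0.9998 (leading).

(a) P = 19.84 W  (b) Q = -0.3583 VAR  (c) S = 19.84 VA  (d) PF = 0.9998 (leading)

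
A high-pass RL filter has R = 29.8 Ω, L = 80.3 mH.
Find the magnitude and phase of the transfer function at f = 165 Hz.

Step 1 — Angular frequency: ω = 2π·165 = 1037 rad/s.
Step 2 — Transfer function: H(jω) = jωL/(R + jωL).
Step 3 — Numerator jωL = j·83.25; denominator R + jωL = 29.8 + j83.25.
Step 4 — H = 0.8864 + j0.3173.
Step 5 — Magnitude: |H| = 0.9415 (-0.5 dB); phase: φ = 19.7°.

|H| = 0.9415 (-0.5 dB), φ = 19.7°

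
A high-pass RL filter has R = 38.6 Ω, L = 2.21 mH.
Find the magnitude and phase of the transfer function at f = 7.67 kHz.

Step 1 — Angular frequency: ω = 2π·7670 = 4.819e+04 rad/s.
Step 2 — Transfer function: H(jω) = jωL/(R + jωL).
Step 3 — Numerator jωL = j·106.5; denominator R + jωL = 38.6 + j106.5.
Step 4 — H = 0.8839 + j0.3203.
Step 5 — Magnitude: |H| = 0.9402 (-0.5 dB); phase: φ = 19.9°.

|H| = 0.9402 (-0.5 dB), φ = 19.9°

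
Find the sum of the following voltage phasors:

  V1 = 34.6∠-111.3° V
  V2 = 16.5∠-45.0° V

Step 1 — Convert each phasor to rectangular form:
  V1 = 34.6·(cos(-111.3°) + j·sin(-111.3°)) = -12.57 - j32.24 V
  V2 = 16.5·(cos(-45.0°) + j·sin(-45.0°)) = 11.67 - j11.67 V
Step 2 — Sum components: V_total = -0.9012 - j43.9 V.
Step 3 — Convert to polar: |V_total| = 43.91 V, ∠V_total = -91.2°.

V_total = 43.91∠-91.2° V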